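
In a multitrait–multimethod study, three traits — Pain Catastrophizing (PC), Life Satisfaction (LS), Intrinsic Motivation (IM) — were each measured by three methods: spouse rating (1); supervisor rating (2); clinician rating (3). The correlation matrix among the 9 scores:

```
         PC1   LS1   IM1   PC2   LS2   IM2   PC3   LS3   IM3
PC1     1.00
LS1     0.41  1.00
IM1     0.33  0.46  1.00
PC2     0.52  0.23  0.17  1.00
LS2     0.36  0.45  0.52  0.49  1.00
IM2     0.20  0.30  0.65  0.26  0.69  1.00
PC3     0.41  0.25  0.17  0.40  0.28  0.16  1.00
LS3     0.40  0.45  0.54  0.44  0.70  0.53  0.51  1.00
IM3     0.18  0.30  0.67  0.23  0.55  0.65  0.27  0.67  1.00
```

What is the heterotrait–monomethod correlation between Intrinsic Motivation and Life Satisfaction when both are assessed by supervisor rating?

0.69

Different traits, same method: r(IM2, LS2) = 0.69.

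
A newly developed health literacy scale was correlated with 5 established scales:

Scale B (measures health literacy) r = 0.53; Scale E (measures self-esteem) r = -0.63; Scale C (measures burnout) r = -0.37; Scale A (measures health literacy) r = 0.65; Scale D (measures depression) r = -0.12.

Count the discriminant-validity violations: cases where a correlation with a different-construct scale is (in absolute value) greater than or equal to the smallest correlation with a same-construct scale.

Convergent (same construct = health literacy): Scale B, Scale A.
Smallest convergent = 0.53. Discriminant |r|: 0.63, 0.37, 0.12; count ≥ 0.53 → 1.

1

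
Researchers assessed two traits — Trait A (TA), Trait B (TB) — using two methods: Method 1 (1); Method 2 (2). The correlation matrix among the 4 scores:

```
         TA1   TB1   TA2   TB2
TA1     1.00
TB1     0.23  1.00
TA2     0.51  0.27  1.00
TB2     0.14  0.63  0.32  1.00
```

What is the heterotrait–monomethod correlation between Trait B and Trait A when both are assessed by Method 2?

Different traits, same method: r(TB2, TA2) = 0.32.

0.32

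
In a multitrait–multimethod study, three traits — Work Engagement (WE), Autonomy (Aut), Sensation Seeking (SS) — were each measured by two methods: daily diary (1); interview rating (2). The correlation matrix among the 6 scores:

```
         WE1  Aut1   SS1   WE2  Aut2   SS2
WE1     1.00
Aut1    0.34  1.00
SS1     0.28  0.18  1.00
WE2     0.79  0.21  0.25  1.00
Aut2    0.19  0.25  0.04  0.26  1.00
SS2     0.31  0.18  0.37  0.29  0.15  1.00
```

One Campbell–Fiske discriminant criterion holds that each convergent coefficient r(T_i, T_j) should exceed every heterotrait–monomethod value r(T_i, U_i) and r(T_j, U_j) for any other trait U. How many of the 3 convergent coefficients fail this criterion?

Convergent coefficients and their comparison sets:
WE (methods 1·2): 0.79 vs {0.34, 0.26, 0.28, 0.29} → pass.
Aut (methods 1·2): 0.25 vs {0.34, 0.26, 0.18, 0.15} → fail.
SS (methods 1·2): 0.37 vs {0.28, 0.29, 0.18, 0.15} → pass.
1 of 3 fail.

1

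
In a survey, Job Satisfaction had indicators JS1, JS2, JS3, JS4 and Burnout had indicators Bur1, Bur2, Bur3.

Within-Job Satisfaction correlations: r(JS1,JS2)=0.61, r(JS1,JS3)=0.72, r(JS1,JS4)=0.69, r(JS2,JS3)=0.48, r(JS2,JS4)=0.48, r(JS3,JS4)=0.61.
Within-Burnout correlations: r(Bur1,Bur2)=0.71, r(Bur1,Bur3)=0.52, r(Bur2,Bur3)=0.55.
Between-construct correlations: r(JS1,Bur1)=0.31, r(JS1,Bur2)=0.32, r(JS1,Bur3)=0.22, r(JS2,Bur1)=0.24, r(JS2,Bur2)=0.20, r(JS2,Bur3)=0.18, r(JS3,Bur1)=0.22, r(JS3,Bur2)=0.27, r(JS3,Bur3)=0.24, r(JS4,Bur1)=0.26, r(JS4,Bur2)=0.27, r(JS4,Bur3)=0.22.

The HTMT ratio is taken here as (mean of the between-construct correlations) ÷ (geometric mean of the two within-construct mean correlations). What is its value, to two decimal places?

0.41

Mean heterotrait r = 2.95/12 = 0.2458.
Mean within-JS = 3.59/6 = 0.5983; mean within-Bur = 1.78/3 = 0.5933.
Geometric mean = √(0.5983 × 0.5933) = 0.5958.
HTMT = 0.2458 / 0.5958 = 0.41.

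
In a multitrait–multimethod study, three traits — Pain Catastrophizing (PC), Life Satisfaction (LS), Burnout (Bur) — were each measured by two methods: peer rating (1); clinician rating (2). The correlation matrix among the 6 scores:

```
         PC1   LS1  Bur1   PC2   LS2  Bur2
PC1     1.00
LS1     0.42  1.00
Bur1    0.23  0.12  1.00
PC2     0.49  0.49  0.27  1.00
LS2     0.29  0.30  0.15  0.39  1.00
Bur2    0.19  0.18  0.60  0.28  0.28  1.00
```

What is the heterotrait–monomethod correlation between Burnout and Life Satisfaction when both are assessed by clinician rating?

Different traits, same method: r(Bur2, LS2) = 0.28.

0.28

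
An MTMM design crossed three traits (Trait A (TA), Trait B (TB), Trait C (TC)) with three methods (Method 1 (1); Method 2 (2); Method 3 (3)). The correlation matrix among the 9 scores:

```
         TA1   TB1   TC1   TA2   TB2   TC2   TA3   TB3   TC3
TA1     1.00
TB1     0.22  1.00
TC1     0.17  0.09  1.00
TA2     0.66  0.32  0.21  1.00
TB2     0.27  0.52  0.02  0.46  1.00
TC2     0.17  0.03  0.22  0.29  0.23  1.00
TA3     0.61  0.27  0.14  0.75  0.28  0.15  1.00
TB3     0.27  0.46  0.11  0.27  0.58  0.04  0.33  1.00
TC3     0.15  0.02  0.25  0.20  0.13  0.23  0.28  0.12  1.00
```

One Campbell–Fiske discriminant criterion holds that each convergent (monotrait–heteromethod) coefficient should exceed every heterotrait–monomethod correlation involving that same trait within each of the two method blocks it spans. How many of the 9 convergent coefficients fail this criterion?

Checking each validity diagonal entry against its comparison values:
TA (methods 1·2): 0.66 vs {0.22, 0.46, 0.17, 0.29} → pass.
TA (methods 1·3): 0.61 vs {0.22, 0.33, 0.17, 0.28} → pass.
TA (methods 2·3): 0.75 vs {0.46, 0.33, 0.29, 0.28} → pass.
TB (methods 1·2): 0.52 vs {0.22, 0.46, 0.09, 0.23} → pass.
TB (methods 1·3): 0.46 vs {0.22, 0.33, 0.09, 0.12} → pass.
TB (methods 2·3): 0.58 vs {0.46, 0.33, 0.23, 0.12} → pass.
TC (methods 1·2): 0.22 vs {0.17, 0.29, 0.09, 0.23} → fail.
TC (methods 1·3): 0.25 vs {0.17, 0.28, 0.09, 0.12} → fail.
TC (methods 2·3): 0.23 vs {0.29, 0.28, 0.23, 0.12} → fail.
3 of 9 fail.

3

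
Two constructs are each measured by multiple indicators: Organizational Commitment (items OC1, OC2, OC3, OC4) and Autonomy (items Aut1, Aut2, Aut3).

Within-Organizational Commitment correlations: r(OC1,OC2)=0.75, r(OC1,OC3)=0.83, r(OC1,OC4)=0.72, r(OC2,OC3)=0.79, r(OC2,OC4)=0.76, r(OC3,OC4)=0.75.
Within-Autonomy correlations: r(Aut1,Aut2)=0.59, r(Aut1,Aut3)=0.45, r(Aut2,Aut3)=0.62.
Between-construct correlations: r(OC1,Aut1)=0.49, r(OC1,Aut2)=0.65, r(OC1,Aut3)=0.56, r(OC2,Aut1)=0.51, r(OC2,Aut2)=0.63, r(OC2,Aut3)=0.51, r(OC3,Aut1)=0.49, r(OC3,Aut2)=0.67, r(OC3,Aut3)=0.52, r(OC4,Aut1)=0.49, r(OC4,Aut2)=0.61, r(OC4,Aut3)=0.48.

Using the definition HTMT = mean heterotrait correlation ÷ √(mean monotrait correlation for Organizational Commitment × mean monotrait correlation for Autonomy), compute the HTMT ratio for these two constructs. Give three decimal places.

0.846

Between-construct mean = 6.61/12 = 0.5508.
Mean within-OC = 4.60/6 = 0.7667; mean within-Aut = 1.66/3 = 0.5533.
Geometric mean = √(0.7667 × 0.5533) = 0.6513.
HTMT = 0.5508 / 0.6513 = 0.846.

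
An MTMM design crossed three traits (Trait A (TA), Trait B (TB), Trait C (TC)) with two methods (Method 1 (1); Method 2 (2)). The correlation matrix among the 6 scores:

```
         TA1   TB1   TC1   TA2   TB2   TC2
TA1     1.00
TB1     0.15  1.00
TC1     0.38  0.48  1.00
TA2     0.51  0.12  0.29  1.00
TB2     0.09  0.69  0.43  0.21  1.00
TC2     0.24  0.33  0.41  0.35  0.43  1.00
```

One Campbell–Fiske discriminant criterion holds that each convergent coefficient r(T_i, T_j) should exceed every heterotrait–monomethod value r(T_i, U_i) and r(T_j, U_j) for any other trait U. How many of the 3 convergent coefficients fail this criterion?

Each convergent coefficient versus the relevant comparison correlations:
TA (methods 1·2): 0.51 vs {0.15, 0.21, 0.38, 0.35} → pass.
TB (methods 1·2): 0.69 vs {0.15, 0.21, 0.48, 0.43} → pass.
TC (methods 1·2): 0.41 vs {0.38, 0.35, 0.48, 0.43} → fail.
1 of 3 fail.

1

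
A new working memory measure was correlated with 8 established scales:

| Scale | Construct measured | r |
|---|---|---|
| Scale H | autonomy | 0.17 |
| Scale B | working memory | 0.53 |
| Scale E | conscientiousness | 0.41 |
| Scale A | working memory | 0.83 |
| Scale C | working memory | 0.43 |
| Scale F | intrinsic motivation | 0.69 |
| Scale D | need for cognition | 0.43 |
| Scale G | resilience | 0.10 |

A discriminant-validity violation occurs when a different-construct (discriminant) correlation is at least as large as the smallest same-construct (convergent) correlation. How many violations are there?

Convergent (same construct = working memory): Scale B, Scale A, Scale C.
Smallest convergent = 0.43. Discriminant values: 0.17, 0.41, 0.69, 0.43, 0.10; count ≥ 0.43 → 2.

2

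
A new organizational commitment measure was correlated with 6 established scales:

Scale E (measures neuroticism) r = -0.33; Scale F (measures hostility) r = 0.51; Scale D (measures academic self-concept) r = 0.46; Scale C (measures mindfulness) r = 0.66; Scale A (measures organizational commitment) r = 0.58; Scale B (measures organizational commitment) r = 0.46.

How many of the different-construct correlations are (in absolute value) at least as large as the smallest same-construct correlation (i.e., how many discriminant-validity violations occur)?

Convergent (same construct = organizational commitment): Scale A, Scale B.
Smallest convergent = 0.46. Discriminant |r|: 0.33, 0.51, 0.46, 0.66; count ≥ 0.46 → 3.

3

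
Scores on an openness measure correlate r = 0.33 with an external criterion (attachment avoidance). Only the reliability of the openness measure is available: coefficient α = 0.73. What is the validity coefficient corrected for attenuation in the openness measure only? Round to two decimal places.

Single correction: r_c = r_obs / √r_xx = 0.33 / √0.73 = 0.33 / 0.8544 ≈ 0.39.

0.39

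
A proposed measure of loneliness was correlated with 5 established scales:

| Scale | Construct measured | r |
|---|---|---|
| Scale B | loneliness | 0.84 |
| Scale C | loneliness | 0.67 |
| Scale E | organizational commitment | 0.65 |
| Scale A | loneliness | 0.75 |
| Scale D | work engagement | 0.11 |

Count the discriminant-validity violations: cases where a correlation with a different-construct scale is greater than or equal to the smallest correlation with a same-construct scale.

Convergent (same construct = loneliness): Scale B, Scale C, Scale A.
Smallest convergent = 0.67. Discriminant values: 0.65, 0.11; count ≥ 0.67 → 0.

0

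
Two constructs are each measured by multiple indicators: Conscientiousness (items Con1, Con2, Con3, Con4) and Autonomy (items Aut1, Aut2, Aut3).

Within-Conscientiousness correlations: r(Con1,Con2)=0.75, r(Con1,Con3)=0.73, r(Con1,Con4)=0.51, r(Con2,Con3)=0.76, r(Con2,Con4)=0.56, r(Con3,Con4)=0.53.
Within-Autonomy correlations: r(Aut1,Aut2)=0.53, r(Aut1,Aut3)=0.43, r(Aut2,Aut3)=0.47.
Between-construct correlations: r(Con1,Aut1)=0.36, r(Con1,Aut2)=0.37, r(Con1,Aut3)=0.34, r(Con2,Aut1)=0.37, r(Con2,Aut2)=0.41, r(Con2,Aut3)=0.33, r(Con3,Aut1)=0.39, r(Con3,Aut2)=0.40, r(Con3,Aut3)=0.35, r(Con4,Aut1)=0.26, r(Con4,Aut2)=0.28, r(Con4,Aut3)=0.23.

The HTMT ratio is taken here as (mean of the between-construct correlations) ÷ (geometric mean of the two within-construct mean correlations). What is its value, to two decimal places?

0.62

Between-construct mean = 4.09/12 = 0.3408.
Mean within-Con = 3.84/6 = 0.6400; mean within-Aut = 1.43/3 = 0.4767.
Geometric mean = √(0.6400 × 0.4767) = 0.5523.
HTMT = 0.3408 / 0.5523 = 0.62.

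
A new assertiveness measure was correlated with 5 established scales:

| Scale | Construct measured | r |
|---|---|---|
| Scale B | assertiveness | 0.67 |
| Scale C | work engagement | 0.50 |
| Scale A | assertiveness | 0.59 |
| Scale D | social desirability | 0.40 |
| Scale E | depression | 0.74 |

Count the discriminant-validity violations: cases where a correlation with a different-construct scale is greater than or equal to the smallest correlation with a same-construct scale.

1

Convergent (same construct = assertiveness): Scale B, Scale A.
Smallest convergent = 0.59. Discriminant values: 0.50, 0.40, 0.74; count ≥ 0.59 → 1.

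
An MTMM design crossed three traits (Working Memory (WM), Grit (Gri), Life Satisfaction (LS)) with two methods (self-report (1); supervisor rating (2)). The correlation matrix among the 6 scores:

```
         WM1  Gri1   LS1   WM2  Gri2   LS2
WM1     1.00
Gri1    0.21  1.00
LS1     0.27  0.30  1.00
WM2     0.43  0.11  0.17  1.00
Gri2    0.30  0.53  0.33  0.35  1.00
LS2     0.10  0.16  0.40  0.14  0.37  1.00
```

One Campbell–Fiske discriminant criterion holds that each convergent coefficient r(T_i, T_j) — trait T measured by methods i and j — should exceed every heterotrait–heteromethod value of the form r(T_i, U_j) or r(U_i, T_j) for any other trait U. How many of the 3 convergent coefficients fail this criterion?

Each convergent coefficient versus the relevant comparison correlations:
WM (methods 1·2): 0.43 vs {0.30, 0.11, 0.10, 0.17} → pass.
Gri (methods 1·2): 0.53 vs {0.11, 0.30, 0.16, 0.33} → pass.
LS (methods 1·2): 0.40 vs {0.17, 0.10, 0.33, 0.16} → pass.
0 of 3 fail.

0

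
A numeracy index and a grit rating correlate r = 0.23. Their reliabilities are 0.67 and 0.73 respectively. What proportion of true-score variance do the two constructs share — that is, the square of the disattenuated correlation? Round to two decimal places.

0.11

Disattenuated r = 0.23 / √(0.67 × 0.73) = 0.23 / 0.6994 = 0.3289.
Shared true-score variance = 0.3289² = 0.1082 ≈ 0.11.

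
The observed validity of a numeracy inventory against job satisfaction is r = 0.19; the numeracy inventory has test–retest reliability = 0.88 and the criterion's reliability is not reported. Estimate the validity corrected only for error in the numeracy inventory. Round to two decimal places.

0.20

Single correction: r_c = r_obs / √r_xx = 0.19 / √0.88 = 0.19 / 0.9381 ≈ 0.20.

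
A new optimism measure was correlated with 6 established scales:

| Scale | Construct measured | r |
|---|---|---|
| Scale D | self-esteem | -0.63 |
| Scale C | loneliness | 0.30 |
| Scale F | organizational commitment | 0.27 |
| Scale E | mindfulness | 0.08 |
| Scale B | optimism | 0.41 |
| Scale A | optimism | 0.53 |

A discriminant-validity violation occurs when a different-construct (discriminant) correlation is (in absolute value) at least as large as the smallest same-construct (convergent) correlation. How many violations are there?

Convergent (same construct = optimism): Scale B, Scale A.
Smallest convergent = 0.41. Discriminant |r|: 0.63, 0.30, 0.27, 0.08; count ≥ 0.41 → 1.

1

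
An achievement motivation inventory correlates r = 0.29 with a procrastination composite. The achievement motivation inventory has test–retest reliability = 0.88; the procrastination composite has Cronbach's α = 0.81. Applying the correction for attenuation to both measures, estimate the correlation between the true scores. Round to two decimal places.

r_true = r_obs / √(r_xx · r_yy) = 0.29 / √(0.88 × 0.81) = 0.29 / √0.7128 = 0.29 / 0.8443 ≈ 0.34.

0.34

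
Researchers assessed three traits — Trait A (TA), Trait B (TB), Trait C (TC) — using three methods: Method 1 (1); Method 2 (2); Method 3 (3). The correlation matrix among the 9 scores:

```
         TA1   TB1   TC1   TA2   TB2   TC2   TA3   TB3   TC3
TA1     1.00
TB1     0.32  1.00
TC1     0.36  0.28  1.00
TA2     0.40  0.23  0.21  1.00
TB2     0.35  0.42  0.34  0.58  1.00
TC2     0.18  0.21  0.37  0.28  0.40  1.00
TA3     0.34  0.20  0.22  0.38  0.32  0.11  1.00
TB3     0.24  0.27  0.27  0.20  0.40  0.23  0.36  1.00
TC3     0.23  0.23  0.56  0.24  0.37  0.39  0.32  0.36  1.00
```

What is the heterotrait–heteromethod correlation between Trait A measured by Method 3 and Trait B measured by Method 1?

0.20

Different traits and methods: r(TA3, TB1) = 0.20.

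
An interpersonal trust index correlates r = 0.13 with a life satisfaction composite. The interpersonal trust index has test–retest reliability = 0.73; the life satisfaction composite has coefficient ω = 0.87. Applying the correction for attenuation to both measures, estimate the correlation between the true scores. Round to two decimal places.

r_true = r_obs / √(r_xx · r_yy) = 0.13 / √(0.73 × 0.87) = 0.13 / √0.6351 = 0.13 / 0.7969 ≈ 0.16.

0.16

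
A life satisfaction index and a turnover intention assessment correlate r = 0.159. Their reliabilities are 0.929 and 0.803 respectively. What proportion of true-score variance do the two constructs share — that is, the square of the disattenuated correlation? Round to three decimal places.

Disattenuated r = 0.159 / √(0.929 × 0.803) = 0.159 / 0.8637 = 0.1841.
Shared true-score variance = 0.1841² = 0.0339 ≈ 0.034.

0.034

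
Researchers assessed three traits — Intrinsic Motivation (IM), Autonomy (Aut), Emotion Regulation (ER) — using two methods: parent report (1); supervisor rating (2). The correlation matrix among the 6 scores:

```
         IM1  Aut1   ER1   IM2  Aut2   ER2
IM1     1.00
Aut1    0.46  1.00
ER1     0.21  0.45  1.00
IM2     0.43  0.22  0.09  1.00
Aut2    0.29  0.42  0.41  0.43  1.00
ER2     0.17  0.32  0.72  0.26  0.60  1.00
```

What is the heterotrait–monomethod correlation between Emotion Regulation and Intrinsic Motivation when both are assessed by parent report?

Different traits, same method: r(ER1, IM1) = 0.21.

0.21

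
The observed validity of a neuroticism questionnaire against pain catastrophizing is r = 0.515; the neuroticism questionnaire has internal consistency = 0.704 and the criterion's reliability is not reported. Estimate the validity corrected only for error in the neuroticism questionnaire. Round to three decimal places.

Single correction: r_c = r_obs / √r_xx = 0.515 / √0.704 = 0.515 / 0.8390 ≈ 0.614.

0.614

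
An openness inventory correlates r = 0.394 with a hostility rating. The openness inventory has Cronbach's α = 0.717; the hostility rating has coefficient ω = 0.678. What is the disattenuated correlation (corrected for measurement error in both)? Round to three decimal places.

0.565

r_true = r_obs / √(r_xx · r_yy) = 0.394 / √(0.717 × 0.678) = 0.394 / √0.486126 = 0.394 / 0.6972 ≈ 0.565.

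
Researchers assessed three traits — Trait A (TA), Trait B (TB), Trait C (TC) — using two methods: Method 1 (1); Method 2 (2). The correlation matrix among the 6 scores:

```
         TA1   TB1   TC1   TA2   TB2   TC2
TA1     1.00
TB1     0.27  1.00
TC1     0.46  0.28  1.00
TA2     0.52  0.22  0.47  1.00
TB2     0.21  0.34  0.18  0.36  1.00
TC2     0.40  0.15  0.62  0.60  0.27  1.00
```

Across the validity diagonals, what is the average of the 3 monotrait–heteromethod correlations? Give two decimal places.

Convergent values: 0.52, 0.34, 0.62; mean = 1.48/3 = 0.49.

0.49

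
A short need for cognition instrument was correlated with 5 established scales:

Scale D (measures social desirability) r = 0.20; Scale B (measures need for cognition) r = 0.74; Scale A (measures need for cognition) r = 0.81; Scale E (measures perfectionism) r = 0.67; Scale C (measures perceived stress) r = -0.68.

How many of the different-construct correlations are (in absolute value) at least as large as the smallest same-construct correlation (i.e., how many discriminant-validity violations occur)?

0

Convergent (same construct = need for cognition): Scale B, Scale A.
Smallest convergent = 0.74. Discriminant |r|: 0.20, 0.67, 0.68; count ≥ 0.74 → 0.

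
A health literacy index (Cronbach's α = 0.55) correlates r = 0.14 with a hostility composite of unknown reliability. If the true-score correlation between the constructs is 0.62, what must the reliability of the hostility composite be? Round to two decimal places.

0.09

r_true = r_obs / √(r_xx · r_yy) ⇒ 0.62 = 0.14 / √(0.55 · r_yy).
√(0.55 · r_yy) = 0.14 / 0.62 = 0.2258; 0.55 · r_yy = 0.0510; r_yy = 0.0510 / 0.55 ≈ 0.09.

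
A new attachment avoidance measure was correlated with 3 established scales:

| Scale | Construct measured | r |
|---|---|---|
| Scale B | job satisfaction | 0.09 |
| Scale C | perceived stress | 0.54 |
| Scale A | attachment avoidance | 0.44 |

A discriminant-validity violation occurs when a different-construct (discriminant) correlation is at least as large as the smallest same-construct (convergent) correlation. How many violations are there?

Convergent (same construct = attachment avoidance): Scale A.
Smallest convergent = 0.44. Discriminant values: 0.09, 0.54; count ≥ 0.44 → 1.

1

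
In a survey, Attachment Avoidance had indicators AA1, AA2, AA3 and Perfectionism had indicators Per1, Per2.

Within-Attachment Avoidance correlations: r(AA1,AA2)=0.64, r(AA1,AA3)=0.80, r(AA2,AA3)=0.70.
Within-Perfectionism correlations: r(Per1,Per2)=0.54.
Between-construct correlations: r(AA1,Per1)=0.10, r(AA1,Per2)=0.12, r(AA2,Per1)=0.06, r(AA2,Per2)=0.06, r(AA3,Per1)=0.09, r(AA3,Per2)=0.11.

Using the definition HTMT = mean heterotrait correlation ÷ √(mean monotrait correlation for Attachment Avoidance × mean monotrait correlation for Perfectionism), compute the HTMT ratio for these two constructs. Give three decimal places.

Mean heterotrait r = 0.54/6 = 0.0900.
Mean within-AA = 2.14/3 = 0.7133; mean within-Per = 0.54/1 = 0.5400.
Geometric mean = √(0.7133 × 0.5400) = 0.6206.
HTMT = 0.0900 / 0.6206 = 0.145.

0.145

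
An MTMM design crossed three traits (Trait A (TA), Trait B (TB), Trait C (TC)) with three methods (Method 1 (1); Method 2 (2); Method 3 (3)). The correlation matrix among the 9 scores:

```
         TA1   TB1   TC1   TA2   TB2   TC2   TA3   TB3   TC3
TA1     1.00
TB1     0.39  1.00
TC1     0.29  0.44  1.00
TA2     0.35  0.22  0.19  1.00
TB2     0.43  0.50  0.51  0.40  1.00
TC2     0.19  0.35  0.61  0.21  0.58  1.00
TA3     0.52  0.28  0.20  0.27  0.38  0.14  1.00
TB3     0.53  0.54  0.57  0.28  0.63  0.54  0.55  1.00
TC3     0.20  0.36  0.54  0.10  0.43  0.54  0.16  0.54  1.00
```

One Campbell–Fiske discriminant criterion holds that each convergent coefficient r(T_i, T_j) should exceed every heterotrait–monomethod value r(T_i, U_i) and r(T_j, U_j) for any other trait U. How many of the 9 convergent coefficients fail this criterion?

Each convergent coefficient versus the relevant comparison correlations:
TA (methods 1·2): 0.35 vs {0.39, 0.40, 0.29, 0.21} → fail.
TA (methods 1·3): 0.52 vs {0.39, 0.55, 0.29, 0.16} → fail.
TA (methods 2·3): 0.27 vs {0.40, 0.55, 0.21, 0.16} → fail.
TB (methods 1·2): 0.50 vs {0.39, 0.40, 0.44, 0.58} → fail.
TB (methods 1·3): 0.54 vs {0.39, 0.55, 0.44, 0.54} → fail.
TB (methods 2·3): 0.63 vs {0.40, 0.55, 0.58, 0.54} → pass.
TC (methods 1·2): 0.61 vs {0.29, 0.21, 0.44, 0.58} → pass.
TC (methods 1·3): 0.54 vs {0.29, 0.16, 0.44, 0.54} → fail.
TC (methods 2·3): 0.54 vs {0.21, 0.16, 0.58, 0.54} → fail.
7 of 9 fail.

7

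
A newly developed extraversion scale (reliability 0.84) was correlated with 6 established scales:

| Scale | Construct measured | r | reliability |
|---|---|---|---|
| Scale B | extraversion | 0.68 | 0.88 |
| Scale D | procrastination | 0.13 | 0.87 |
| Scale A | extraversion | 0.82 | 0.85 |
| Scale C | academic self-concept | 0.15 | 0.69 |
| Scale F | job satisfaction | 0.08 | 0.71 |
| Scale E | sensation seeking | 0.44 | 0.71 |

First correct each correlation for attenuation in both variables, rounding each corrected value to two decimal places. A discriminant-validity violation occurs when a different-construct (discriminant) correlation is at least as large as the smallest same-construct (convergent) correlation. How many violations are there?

Disattenuated r (r / √(r_scale · r_new)):
  Scale B (conv): 0.68 / √(0.88·0.84) = 0.79
  Scale D (disc): 0.13 / √(0.87·0.84) = 0.15
  Scale A (conv): 0.82 / √(0.85·0.84) = 0.97
  Scale C (disc): 0.15 / √(0.69·0.84) = 0.20
  Scale F (disc): 0.08 / √(0.71·0.84) = 0.10
  Scale E (disc): 0.44 / √(0.71·0.84) = 0.57
Smallest convergent = 0.79. Discriminant values: 0.15, 0.20, 0.10, 0.57; count ≥ 0.79 → 0.

0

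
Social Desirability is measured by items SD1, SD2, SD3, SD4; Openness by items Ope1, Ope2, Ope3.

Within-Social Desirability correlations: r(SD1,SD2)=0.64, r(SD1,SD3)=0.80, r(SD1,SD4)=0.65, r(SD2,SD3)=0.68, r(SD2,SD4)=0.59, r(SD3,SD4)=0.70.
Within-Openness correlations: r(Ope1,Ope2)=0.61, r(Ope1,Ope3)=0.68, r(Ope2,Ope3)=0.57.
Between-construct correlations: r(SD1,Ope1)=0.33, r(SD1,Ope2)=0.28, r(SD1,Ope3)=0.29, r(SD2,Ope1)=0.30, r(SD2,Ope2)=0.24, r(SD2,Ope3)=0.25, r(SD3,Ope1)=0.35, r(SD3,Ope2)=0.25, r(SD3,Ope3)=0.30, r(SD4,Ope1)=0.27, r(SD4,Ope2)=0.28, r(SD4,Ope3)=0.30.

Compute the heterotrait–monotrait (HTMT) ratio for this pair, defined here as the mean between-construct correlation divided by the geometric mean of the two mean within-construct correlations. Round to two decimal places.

0.44

Between-construct mean = 3.44/12 = 0.2867.
Mean within-SD = 4.06/6 = 0.6767; mean within-Ope = 1.86/3 = 0.6200.
Geometric mean = √(0.6767 × 0.6200) = 0.6477.
HTMT = 0.2867 / 0.6477 = 0.44.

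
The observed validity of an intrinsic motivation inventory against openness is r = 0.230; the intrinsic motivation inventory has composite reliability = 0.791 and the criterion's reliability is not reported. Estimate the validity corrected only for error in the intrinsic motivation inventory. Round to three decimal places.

0.259

Single correction: r_c = r_obs / √r_xx = 0.230 / √0.791 = 0.230 / 0.8894 ≈ 0.259.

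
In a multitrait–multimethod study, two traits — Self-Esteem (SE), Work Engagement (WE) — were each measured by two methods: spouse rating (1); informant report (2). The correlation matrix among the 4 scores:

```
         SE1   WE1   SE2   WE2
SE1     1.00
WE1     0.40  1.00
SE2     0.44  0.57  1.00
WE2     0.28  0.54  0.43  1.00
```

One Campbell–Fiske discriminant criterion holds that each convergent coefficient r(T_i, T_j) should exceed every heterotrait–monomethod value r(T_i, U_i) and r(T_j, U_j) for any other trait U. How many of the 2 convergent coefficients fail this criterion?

Each convergent coefficient versus the relevant comparison correlations:
SE (methods 1·2): 0.44 vs {0.40, 0.43} → pass.
WE (methods 1·2): 0.54 vs {0.40, 0.43} → pass.
0 of 2 fail.

0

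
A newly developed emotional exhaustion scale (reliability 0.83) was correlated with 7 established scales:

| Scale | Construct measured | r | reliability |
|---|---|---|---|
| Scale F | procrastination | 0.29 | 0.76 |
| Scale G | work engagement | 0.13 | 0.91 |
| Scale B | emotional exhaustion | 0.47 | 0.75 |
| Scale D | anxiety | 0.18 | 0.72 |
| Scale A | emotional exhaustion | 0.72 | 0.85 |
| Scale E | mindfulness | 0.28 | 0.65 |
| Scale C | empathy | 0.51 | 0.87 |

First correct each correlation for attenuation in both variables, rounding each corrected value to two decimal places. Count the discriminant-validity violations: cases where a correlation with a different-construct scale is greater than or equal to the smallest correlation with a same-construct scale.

1

Disattenuated r (r / √(r_scale · r_new)):
  Scale F (disc): 0.29 / √(0.76·0.83) = 0.37
  Scale G (disc): 0.13 / √(0.91·0.83) = 0.15
  Scale B (conv): 0.47 / √(0.75·0.83) = 0.60
  Scale D (disc): 0.18 / √(0.72·0.83) = 0.23
  Scale A (conv): 0.72 / √(0.85·0.83) = 0.86
  Scale E (disc): 0.28 / √(0.65·0.83) = 0.38
  Scale C (disc): 0.51 / √(0.87·0.83) = 0.60
Smallest convergent = 0.60. Discriminant values: 0.37, 0.15, 0.23, 0.38, 0.60; count ≥ 0.60 → 1.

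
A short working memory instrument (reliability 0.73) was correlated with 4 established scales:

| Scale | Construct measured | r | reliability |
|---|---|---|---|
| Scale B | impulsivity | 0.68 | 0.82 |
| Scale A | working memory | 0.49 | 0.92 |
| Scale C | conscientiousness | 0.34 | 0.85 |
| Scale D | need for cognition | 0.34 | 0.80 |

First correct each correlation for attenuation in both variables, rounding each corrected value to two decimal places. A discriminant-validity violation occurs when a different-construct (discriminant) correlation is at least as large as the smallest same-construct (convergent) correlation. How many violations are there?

1

Disattenuated r (r / √(r_scale · r_new)):
  Scale B (disc): 0.68 / √(0.82·0.73) = 0.88
  Scale A (conv): 0.49 / √(0.92·0.73) = 0.60
  Scale C (disc): 0.34 / √(0.85·0.73) = 0.43
  Scale D (disc): 0.34 / √(0.80·0.73) = 0.44
Smallest convergent = 0.60. Discriminant values: 0.88, 0.43, 0.44; count ≥ 0.60 → 1.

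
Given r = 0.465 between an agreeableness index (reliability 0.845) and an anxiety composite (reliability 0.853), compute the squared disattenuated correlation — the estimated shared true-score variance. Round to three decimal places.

0.300

Disattenuated r = 0.465 / √(0.845 × 0.853) = 0.465 / 0.8490 = 0.5477.
Shared true-score variance = 0.5477² = 0.3000 ≈ 0.300.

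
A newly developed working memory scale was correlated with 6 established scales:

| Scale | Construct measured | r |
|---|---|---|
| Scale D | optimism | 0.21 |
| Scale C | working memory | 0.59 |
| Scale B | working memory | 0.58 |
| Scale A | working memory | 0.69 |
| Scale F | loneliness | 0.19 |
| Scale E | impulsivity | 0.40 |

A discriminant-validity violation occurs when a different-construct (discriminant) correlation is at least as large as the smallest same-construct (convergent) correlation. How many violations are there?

0

Convergent (same construct = working memory): Scale C, Scale B, Scale A.
Smallest convergent = 0.58. Discriminant values: 0.21, 0.19, 0.40; count ≥ 0.58 → 0.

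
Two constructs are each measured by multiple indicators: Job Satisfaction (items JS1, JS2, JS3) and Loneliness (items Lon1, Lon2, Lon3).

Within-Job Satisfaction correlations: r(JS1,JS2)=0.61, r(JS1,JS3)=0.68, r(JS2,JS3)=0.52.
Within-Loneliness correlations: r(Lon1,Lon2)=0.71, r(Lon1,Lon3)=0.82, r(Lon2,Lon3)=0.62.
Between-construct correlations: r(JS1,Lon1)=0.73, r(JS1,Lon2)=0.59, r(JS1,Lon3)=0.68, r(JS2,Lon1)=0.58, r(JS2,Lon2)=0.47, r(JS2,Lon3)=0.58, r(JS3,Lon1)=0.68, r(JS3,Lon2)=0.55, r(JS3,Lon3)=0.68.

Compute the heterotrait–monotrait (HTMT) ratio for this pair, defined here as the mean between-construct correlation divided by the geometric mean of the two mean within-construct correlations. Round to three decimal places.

0.936

Between-construct mean = 5.54/9 = 0.6156.
Mean within-JS = 1.81/3 = 0.6033; mean within-Lon = 2.15/3 = 0.7167.
Geometric mean = √(0.6033 × 0.7167) = 0.6576.
HTMT = 0.6156 / 0.6576 = 0.936.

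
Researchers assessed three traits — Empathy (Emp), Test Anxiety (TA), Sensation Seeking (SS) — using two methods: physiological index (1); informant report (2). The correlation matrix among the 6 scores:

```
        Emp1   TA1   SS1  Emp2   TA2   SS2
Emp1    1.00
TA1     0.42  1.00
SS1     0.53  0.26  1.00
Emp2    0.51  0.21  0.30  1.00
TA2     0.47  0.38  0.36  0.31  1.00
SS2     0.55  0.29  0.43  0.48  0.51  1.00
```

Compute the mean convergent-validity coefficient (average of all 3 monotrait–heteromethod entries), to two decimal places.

0.44

Convergent values: 0.51, 0.38, 0.43; mean = 1.32/3 = 0.44.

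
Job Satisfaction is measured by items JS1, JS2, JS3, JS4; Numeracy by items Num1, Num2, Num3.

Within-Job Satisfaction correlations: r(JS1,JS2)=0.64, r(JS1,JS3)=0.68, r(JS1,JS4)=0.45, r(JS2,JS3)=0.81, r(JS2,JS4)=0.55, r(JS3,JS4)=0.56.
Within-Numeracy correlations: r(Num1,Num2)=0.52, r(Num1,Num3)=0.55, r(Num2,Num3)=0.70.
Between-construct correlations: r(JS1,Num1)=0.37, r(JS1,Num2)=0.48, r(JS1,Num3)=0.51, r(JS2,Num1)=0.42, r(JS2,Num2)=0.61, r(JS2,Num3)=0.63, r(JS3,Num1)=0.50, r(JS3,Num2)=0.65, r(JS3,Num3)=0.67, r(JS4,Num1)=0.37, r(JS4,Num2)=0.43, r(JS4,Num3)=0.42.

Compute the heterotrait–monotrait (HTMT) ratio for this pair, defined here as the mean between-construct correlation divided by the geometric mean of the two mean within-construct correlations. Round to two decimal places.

0.84

Mean between = 6.06/12 = 0.5050.
Mean within-JS = 3.69/6 = 0.6150; mean within-Num = 1.77/3 = 0.5900.
Geometric mean = √(0.6150 × 0.5900) = 0.6024.
HTMT = 0.5050 / 0.6024 = 0.84.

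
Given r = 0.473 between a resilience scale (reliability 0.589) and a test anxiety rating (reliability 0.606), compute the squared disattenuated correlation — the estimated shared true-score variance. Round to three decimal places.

0.627

Disattenuated r = 0.473 / √(0.589 × 0.606) = 0.473 / 0.5974 = 0.7918.
Shared true-score variance = 0.7918² = 0.6269 ≈ 0.627.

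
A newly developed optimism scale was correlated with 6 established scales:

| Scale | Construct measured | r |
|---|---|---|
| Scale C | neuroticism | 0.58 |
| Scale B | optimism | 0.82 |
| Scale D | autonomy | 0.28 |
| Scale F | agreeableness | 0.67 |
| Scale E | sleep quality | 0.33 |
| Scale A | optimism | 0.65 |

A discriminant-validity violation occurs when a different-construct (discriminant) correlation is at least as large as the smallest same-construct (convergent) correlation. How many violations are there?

1

Convergent (same construct = optimism): Scale B, Scale A.
Smallest convergent = 0.65. Discriminant values: 0.58, 0.28, 0.67, 0.33; count ≥ 0.65 → 1.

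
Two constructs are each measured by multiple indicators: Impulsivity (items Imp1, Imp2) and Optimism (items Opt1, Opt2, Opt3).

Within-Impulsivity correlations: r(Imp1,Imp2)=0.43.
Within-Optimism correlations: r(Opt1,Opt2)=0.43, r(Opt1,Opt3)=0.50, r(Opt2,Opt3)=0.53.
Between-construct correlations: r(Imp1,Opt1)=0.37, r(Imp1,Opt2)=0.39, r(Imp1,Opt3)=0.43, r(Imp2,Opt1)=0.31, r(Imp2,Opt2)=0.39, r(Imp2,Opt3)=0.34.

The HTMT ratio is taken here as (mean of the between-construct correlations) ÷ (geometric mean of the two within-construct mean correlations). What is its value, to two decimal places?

0.81

Mean heterotrait r = 2.23/6 = 0.3717.
Mean within-Imp = 0.43/1 = 0.4300; mean within-Opt = 1.46/3 = 0.4867.
Geometric mean = √(0.4300 × 0.4867) = 0.4575.
HTMT = 0.3717 / 0.4575 = 0.81.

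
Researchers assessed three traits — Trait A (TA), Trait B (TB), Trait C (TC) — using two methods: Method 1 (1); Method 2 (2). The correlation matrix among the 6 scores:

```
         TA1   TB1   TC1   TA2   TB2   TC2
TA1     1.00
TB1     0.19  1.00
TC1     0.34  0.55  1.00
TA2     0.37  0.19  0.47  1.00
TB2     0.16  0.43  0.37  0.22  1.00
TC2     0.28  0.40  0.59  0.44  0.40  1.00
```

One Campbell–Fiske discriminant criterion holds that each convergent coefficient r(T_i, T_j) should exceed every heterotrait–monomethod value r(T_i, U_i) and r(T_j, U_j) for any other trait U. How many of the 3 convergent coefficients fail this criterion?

2

Checking each validity diagonal entry against its comparison values:
TA (methods 1·2): 0.37 vs {0.19, 0.22, 0.34, 0.44} → fail.
TB (methods 1·2): 0.43 vs {0.19, 0.22, 0.55, 0.40} → fail.
TC (methods 1·2): 0.59 vs {0.34, 0.44, 0.55, 0.40} → pass.
2 of 3 fail.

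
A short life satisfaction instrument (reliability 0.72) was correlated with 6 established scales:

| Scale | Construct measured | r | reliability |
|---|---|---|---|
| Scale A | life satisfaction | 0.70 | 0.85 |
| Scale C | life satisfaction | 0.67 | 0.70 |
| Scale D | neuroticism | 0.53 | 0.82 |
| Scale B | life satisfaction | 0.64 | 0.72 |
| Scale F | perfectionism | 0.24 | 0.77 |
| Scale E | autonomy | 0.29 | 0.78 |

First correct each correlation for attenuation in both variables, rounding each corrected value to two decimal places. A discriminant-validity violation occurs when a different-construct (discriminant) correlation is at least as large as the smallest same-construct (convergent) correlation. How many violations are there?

Disattenuated r (r / √(r_scale · r_new)):
  Scale A (conv): 0.70 / √(0.85·0.72) = 0.89
  Scale C (conv): 0.67 / √(0.70·0.72) = 0.94
  Scale D (disc): 0.53 / √(0.82·0.72) = 0.69
  Scale B (conv): 0.64 / √(0.72·0.72) = 0.89
  Scale F (disc): 0.24 / √(0.77·0.72) = 0.32
  Scale E (disc): 0.29 / √(0.78·0.72) = 0.39
Smallest convergent = 0.89. Discriminant values: 0.69, 0.32, 0.39; count ≥ 0.89 → 0.

0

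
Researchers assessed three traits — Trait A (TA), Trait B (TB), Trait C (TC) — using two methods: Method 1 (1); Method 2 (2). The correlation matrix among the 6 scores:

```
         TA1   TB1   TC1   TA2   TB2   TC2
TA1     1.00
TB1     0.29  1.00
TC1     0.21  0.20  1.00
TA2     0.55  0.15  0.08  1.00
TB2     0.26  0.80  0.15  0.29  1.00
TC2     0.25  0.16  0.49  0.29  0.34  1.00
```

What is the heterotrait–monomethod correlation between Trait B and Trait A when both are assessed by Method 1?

0.29

Different traits, same method: r(TB1, TA1) = 0.29.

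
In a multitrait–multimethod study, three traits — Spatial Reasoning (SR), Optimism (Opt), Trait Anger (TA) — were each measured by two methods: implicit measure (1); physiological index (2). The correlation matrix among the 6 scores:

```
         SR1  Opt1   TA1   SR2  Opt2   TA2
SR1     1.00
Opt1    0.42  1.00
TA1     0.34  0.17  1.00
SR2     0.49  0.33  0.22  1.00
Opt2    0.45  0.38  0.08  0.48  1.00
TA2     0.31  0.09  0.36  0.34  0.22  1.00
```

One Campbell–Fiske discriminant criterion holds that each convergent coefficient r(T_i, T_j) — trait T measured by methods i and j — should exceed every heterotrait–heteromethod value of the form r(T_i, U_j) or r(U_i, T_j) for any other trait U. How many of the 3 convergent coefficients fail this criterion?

Convergent coefficients and their comparison sets:
SR (methods 1·2): 0.49 vs {0.45, 0.33, 0.31, 0.22} → pass.
Opt (methods 1·2): 0.38 vs {0.33, 0.45, 0.09, 0.08} → fail.
TA (methods 1·2): 0.36 vs {0.22, 0.31, 0.08, 0.09} → pass.
1 of 3 fail.

1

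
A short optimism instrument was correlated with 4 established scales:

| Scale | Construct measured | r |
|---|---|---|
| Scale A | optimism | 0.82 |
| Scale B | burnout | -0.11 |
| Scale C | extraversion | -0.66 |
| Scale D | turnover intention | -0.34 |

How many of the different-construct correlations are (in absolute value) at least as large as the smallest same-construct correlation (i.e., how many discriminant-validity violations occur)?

Convergent (same construct = optimism): Scale A.
Smallest convergent = 0.82. Discriminant |r|: 0.11, 0.66, 0.34; count ≥ 0.82 → 0.

0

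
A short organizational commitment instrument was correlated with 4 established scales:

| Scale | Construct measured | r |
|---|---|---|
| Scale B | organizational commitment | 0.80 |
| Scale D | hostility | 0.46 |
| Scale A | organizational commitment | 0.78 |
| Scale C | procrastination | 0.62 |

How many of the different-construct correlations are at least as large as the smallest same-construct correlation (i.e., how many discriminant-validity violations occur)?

Convergent (same construct = organizational commitment): Scale B, Scale A.
Smallest convergent = 0.78. Discriminant values: 0.46, 0.62; count ≥ 0.78 → 0.

0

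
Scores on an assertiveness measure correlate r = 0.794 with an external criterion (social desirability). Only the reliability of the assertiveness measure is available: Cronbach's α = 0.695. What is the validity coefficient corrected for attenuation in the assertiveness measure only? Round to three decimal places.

Single correction: r_c = r_obs / √r_xx = 0.794 / √0.695 = 0.794 / 0.8337 ≈ 0.952.

0.952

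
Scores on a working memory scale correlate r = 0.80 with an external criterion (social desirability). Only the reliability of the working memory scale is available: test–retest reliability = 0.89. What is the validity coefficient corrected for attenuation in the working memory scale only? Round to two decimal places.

0.85

Single correction: r_c = r_obs / √r_xx = 0.80 / √0.89 = 0.80 / 0.9434 ≈ 0.85.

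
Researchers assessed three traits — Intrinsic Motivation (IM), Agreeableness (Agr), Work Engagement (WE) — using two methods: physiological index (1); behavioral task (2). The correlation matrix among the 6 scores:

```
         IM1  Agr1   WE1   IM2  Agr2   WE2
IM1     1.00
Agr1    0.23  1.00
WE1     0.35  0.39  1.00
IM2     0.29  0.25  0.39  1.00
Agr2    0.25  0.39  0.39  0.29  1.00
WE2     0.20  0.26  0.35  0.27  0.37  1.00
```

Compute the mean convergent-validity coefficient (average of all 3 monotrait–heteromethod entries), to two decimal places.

Convergent values: 0.29, 0.39, 0.35; mean = 1.03/3 = 0.34.

0.34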